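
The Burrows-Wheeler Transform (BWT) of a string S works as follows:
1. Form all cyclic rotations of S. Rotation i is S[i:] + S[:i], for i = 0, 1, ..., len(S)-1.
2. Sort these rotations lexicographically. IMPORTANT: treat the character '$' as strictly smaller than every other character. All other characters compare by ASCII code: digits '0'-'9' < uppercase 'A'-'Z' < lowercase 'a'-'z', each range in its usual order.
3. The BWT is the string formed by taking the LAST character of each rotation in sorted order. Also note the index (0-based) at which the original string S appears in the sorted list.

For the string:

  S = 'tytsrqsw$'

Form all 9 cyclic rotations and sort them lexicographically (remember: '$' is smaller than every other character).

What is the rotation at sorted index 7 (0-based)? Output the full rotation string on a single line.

All 9 rotations (rotation i = S[i:]+S[:i]):
  rot[0] = tytsrqsw$
  rot[1] = ytsrqsw$t
  rot[2] = tsrqsw$ty
  rot[3] = srqsw$tyt
  rot[4] = rqsw$tyts
  rot[5] = qsw$tytsr
  rot[6] = sw$tytsrq
  rot[7] = w$tytsrqs
  rot[8] = $tytsrqsw
Sorted (with $ < everything):
  sorted[0] = $tytsrqsw
  sorted[1] = qsw$tytsr
  sorted[2] = rqsw$tyts
  sorted[3] = srqsw$tyt
  sorted[4] = sw$tytsrq
  sorted[5] = tsrqsw$ty
  sorted[6] = tytsrqsw$
  sorted[7] = w$tytsrqs
  sorted[8] = ytsrqsw$t
sorted[7] = w$tytsrqs

Answer: w$tytsrqs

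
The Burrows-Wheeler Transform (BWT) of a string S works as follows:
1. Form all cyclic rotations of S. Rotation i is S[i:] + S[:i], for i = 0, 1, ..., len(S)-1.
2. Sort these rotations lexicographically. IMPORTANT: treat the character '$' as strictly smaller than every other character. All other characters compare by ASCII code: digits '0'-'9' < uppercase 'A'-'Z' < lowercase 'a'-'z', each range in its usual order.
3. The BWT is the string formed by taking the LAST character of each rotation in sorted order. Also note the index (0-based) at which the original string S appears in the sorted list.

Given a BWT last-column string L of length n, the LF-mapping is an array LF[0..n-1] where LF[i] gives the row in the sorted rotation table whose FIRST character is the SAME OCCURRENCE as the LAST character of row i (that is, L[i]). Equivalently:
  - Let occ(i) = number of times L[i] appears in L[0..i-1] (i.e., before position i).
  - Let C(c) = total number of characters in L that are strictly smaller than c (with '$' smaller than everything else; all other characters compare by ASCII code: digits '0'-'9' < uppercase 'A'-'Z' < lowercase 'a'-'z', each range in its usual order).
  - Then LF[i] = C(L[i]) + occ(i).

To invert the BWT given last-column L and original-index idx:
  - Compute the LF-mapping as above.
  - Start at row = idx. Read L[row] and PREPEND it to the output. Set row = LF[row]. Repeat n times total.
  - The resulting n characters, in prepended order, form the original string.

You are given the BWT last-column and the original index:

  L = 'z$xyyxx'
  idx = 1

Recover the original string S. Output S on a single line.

LF mapping: 6 0 1 4 5 2 3
Walk LF starting at row 1, prepending L[row]:
  step 1: row=1, L[1]='$', prepend. Next row=LF[1]=0
  step 2: row=0, L[0]='z', prepend. Next row=LF[0]=6
  step 3: row=6, L[6]='x', prepend. Next row=LF[6]=3
  step 4: row=3, L[3]='y', prepend. Next row=LF[3]=4
  step 5: row=4, L[4]='y', prepend. Next row=LF[4]=5
  step 6: row=5, L[5]='x', prepend. Next row=LF[5]=2
  step 7: row=2, L[2]='x', prepend. Next row=LF[2]=1
Reversed output: xxyyxz$

Answer: xxyyxz$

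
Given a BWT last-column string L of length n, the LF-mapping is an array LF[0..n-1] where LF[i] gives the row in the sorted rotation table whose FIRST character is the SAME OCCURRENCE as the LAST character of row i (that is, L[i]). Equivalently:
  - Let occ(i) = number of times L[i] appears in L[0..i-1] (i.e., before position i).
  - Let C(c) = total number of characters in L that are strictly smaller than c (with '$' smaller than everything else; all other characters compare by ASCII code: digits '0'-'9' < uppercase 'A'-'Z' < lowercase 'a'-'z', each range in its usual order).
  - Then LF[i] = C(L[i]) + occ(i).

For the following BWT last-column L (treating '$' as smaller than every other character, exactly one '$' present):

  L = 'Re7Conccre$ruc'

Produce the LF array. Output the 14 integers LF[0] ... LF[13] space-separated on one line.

Answer: 3 7 1 2 10 9 4 5 11 8 0 12 13 6

Derivation:
Char counts: '$':1, '7':1, 'C':1, 'R':1, 'c':3, 'e':2, 'n':1, 'o':1, 'r':2, 'u':1
C (first-col start): C('$')=0, C('7')=1, C('C')=2, C('R')=3, C('c')=4, C('e')=7, C('n')=9, C('o')=10, C('r')=11, C('u')=13
L[0]='R': occ=0, LF[0]=C('R')+0=3+0=3
L[1]='e': occ=0, LF[1]=C('e')+0=7+0=7
L[2]='7': occ=0, LF[2]=C('7')+0=1+0=1
L[3]='C': occ=0, LF[3]=C('C')+0=2+0=2
L[4]='o': occ=0, LF[4]=C('o')+0=10+0=10
L[5]='n': occ=0, LF[5]=C('n')+0=9+0=9
L[6]='c': occ=0, LF[6]=C('c')+0=4+0=4
L[7]='c': occ=1, LF[7]=C('c')+1=4+1=5
L[8]='r': occ=0, LF[8]=C('r')+0=11+0=11
L[9]='e': occ=1, LF[9]=C('e')+1=7+1=8
L[10]='$': occ=0, LF[10]=C('$')+0=0+0=0
L[11]='r': occ=1, LF[11]=C('r')+1=11+1=12
L[12]='u': occ=0, LF[12]=C('u')+0=13+0=13
L[13]='c': occ=2, LF[13]=C('c')+2=4+2=6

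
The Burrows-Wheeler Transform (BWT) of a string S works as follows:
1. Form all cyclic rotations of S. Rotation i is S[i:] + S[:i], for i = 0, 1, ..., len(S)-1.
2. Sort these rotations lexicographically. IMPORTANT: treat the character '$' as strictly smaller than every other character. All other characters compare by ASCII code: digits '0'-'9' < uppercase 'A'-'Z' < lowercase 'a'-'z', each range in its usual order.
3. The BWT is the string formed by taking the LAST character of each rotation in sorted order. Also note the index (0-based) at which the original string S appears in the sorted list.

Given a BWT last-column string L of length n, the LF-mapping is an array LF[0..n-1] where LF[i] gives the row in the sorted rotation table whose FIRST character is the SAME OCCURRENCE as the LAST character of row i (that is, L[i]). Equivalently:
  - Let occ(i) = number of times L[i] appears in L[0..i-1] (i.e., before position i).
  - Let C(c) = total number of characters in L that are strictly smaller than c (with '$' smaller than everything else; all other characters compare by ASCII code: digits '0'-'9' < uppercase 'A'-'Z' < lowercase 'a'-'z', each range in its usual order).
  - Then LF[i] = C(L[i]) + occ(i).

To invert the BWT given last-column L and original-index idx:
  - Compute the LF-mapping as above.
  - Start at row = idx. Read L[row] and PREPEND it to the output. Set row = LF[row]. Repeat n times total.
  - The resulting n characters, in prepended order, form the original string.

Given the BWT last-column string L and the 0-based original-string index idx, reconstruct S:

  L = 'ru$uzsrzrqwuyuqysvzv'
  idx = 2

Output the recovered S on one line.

LF mapping: 3 8 0 9 17 6 4 18 5 1 14 10 15 11 2 16 7 12 19 13
Walk LF starting at row 2, prepending L[row]:
  step 1: row=2, L[2]='$', prepend. Next row=LF[2]=0
  step 2: row=0, L[0]='r', prepend. Next row=LF[0]=3
  step 3: row=3, L[3]='u', prepend. Next row=LF[3]=9
  step 4: row=9, L[9]='q', prepend. Next row=LF[9]=1
  step 5: row=1, L[1]='u', prepend. Next row=LF[1]=8
  step 6: row=8, L[8]='r', prepend. Next row=LF[8]=5
  step 7: row=5, L[5]='s', prepend. Next row=LF[5]=6
  step 8: row=6, L[6]='r', prepend. Next row=LF[6]=4
  step 9: row=4, L[4]='z', prepend. Next row=LF[4]=17
  step 10: row=17, L[17]='v', prepend. Next row=LF[17]=12
  step 11: row=12, L[12]='y', prepend. Next row=LF[12]=15
  step 12: row=15, L[15]='y', prepend. Next row=LF[15]=16
  step 13: row=16, L[16]='s', prepend. Next row=LF[16]=7
  step 14: row=7, L[7]='z', prepend. Next row=LF[7]=18
  step 15: row=18, L[18]='z', prepend. Next row=LF[18]=19
  step 16: row=19, L[19]='v', prepend. Next row=LF[19]=13
  step 17: row=13, L[13]='u', prepend. Next row=LF[13]=11
  step 18: row=11, L[11]='u', prepend. Next row=LF[11]=10
  step 19: row=10, L[10]='w', prepend. Next row=LF[10]=14
  step 20: row=14, L[14]='q', prepend. Next row=LF[14]=2
Reversed output: qwuuvzzsyyvzrsruqur$

Answer: qwuuvzzsyyvzrsruqur$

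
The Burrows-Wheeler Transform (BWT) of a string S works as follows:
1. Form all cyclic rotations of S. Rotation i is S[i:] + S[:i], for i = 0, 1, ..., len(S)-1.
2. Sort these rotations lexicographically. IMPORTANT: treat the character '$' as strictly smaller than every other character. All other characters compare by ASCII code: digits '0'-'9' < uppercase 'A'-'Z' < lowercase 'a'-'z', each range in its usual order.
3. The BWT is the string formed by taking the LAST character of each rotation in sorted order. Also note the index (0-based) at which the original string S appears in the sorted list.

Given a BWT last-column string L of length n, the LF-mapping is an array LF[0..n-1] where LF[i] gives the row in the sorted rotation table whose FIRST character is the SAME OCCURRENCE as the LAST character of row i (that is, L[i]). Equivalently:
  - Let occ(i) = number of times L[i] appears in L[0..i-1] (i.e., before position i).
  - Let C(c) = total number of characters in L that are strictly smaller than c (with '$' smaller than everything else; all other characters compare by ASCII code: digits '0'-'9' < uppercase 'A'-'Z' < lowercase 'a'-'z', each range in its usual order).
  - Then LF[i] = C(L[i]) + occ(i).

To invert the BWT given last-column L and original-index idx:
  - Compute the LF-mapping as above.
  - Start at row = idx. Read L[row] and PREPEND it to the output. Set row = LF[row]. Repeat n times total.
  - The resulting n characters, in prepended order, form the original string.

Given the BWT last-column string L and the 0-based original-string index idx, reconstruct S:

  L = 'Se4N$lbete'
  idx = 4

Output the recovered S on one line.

LF mapping: 3 5 1 2 0 8 4 6 9 7
Walk LF starting at row 4, prepending L[row]:
  step 1: row=4, L[4]='$', prepend. Next row=LF[4]=0
  step 2: row=0, L[0]='S', prepend. Next row=LF[0]=3
  step 3: row=3, L[3]='N', prepend. Next row=LF[3]=2
  step 4: row=2, L[2]='4', prepend. Next row=LF[2]=1
  step 5: row=1, L[1]='e', prepend. Next row=LF[1]=5
  step 6: row=5, L[5]='l', prepend. Next row=LF[5]=8
  step 7: row=8, L[8]='t', prepend. Next row=LF[8]=9
  step 8: row=9, L[9]='e', prepend. Next row=LF[9]=7
  step 9: row=7, L[7]='e', prepend. Next row=LF[7]=6
  step 10: row=6, L[6]='b', prepend. Next row=LF[6]=4
Reversed output: beetle4NS$

Answer: beetle4NS$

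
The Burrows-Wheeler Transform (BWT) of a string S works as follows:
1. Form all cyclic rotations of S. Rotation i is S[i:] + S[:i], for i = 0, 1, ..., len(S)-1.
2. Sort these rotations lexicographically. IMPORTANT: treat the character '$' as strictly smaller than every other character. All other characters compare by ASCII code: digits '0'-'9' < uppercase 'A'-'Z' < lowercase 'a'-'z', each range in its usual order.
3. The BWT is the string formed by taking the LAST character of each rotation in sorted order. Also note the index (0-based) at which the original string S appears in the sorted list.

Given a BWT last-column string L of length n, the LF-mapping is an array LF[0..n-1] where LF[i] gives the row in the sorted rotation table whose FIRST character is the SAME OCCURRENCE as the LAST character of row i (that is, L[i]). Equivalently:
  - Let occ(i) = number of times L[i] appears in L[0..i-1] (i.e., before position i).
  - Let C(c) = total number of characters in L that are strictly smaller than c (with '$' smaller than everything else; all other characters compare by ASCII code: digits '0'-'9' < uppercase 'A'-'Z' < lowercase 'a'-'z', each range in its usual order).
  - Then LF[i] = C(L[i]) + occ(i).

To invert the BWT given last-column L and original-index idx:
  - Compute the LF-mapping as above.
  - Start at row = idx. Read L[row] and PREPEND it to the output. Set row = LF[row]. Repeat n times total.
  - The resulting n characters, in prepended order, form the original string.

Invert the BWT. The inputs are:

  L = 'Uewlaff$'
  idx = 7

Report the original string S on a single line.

LF mapping: 1 3 7 6 2 4 5 0
Walk LF starting at row 7, prepending L[row]:
  step 1: row=7, L[7]='$', prepend. Next row=LF[7]=0
  step 2: row=0, L[0]='U', prepend. Next row=LF[0]=1
  step 3: row=1, L[1]='e', prepend. Next row=LF[1]=3
  step 4: row=3, L[3]='l', prepend. Next row=LF[3]=6
  step 5: row=6, L[6]='f', prepend. Next row=LF[6]=5
  step 6: row=5, L[5]='f', prepend. Next row=LF[5]=4
  step 7: row=4, L[4]='a', prepend. Next row=LF[4]=2
  step 8: row=2, L[2]='w', prepend. Next row=LF[2]=7
Reversed output: waffleU$

Answer: waffleU$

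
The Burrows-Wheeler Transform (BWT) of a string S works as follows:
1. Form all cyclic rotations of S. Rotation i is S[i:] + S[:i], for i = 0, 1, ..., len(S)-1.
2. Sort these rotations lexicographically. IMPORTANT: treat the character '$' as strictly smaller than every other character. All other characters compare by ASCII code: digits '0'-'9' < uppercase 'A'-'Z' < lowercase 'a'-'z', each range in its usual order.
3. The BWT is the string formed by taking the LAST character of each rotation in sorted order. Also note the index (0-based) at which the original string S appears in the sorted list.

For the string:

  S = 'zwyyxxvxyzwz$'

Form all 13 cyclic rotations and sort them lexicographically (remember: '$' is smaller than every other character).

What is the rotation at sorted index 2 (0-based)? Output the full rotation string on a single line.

Answer: wyyxxvxyzwz$z

Derivation:
All 13 rotations (rotation i = S[i:]+S[:i]):
  rot[0] = zwyyxxvxyzwz$
  rot[1] = wyyxxvxyzwz$z
  rot[2] = yyxxvxyzwz$zw
  rot[3] = yxxvxyzwz$zwy
  rot[4] = xxvxyzwz$zwyy
  rot[5] = xvxyzwz$zwyyx
  rot[6] = vxyzwz$zwyyxx
  rot[7] = xyzwz$zwyyxxv
  rot[8] = yzwz$zwyyxxvx
  rot[9] = zwz$zwyyxxvxy
  rot[10] = wz$zwyyxxvxyz
  rot[11] = z$zwyyxxvxyzw
  rot[12] = $zwyyxxvxyzwz
Sorted (with $ < everything):
  sorted[0] = $zwyyxxvxyzwz
  sorted[1] = vxyzwz$zwyyxx
  sorted[2] = wyyxxvxyzwz$z
  sorted[3] = wz$zwyyxxvxyz
  sorted[4] = xvxyzwz$zwyyx
  sorted[5] = xxvxyzwz$zwyy
  sorted[6] = xyzwz$zwyyxxv
  sorted[7] = yxxvxyzwz$zwy
  sorted[8] = yyxxvxyzwz$zw
  sorted[9] = yzwz$zwyyxxvx
  sorted[10] = z$zwyyxxvxyzw
  sorted[11] = zwyyxxvxyzwz$
  sorted[12] = zwz$zwyyxxvxy
sorted[2] = wyyxxvxyzwz$z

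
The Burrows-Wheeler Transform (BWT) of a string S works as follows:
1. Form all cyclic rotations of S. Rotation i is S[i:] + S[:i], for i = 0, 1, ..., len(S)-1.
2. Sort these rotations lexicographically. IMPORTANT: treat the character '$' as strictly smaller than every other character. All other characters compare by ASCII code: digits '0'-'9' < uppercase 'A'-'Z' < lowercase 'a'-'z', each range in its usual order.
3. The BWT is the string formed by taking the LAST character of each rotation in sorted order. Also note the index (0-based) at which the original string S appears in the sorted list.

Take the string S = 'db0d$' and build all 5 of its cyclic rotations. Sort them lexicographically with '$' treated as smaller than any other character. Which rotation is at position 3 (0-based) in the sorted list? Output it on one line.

Answer: d$db0

Derivation:
All 5 rotations (rotation i = S[i:]+S[:i]):
  rot[0] = db0d$
  rot[1] = b0d$d
  rot[2] = 0d$db
  rot[3] = d$db0
  rot[4] = $db0d
Sorted (with $ < everything):
  sorted[0] = $db0d
  sorted[1] = 0d$db
  sorted[2] = b0d$d
  sorted[3] = d$db0
  sorted[4] = db0d$
sorted[3] = d$db0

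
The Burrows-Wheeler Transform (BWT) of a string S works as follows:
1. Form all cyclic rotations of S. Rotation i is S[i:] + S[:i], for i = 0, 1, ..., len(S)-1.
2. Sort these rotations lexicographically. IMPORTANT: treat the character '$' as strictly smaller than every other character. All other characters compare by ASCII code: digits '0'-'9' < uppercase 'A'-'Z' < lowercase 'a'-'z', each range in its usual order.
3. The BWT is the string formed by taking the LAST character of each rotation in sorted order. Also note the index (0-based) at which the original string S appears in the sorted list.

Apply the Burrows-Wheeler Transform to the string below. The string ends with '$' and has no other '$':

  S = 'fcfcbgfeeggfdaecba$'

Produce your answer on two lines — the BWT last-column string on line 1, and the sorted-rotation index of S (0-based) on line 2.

Answer: abdccefffafec$gggbe
13

Derivation:
All 19 rotations (rotation i = S[i:]+S[:i]):
  rot[0] = fcfcbgfeeggfdaecba$
  rot[1] = cfcbgfeeggfdaecba$f
  rot[2] = fcbgfeeggfdaecba$fc
  rot[3] = cbgfeeggfdaecba$fcf
  rot[4] = bgfeeggfdaecba$fcfc
  rot[5] = gfeeggfdaecba$fcfcb
  rot[6] = feeggfdaecba$fcfcbg
  rot[7] = eeggfdaecba$fcfcbgf
  rot[8] = eggfdaecba$fcfcbgfe
  rot[9] = ggfdaecba$fcfcbgfee
  rot[10] = gfdaecba$fcfcbgfeeg
  rot[11] = fdaecba$fcfcbgfeegg
  rot[12] = daecba$fcfcbgfeeggf
  rot[13] = aecba$fcfcbgfeeggfd
  rot[14] = ecba$fcfcbgfeeggfda
  rot[15] = cba$fcfcbgfeeggfdae
  rot[16] = ba$fcfcbgfeeggfdaec
  rot[17] = a$fcfcbgfeeggfdaecb
  rot[18] = $fcfcbgfeeggfdaecba
Sorted (with $ < everything):
  sorted[0] = $fcfcbgfeeggfdaecba  (last char: 'a')
  sorted[1] = a$fcfcbgfeeggfdaecb  (last char: 'b')
  sorted[2] = aecba$fcfcbgfeeggfd  (last char: 'd')
  sorted[3] = ba$fcfcbgfeeggfdaec  (last char: 'c')
  sorted[4] = bgfeeggfdaecba$fcfc  (last char: 'c')
  sorted[5] = cba$fcfcbgfeeggfdae  (last char: 'e')
  sorted[6] = cbgfeeggfdaecba$fcf  (last char: 'f')
  sorted[7] = cfcbgfeeggfdaecba$f  (last char: 'f')
  sorted[8] = daecba$fcfcbgfeeggf  (last char: 'f')
  sorted[9] = ecba$fcfcbgfeeggfda  (last char: 'a')
  sorted[10] = eeggfdaecba$fcfcbgf  (last char: 'f')
  sorted[11] = eggfdaecba$fcfcbgfe  (last char: 'e')
  sorted[12] = fcbgfeeggfdaecba$fc  (last char: 'c')
  sorted[13] = fcfcbgfeeggfdaecba$  (last char: '$')
  sorted[14] = fdaecba$fcfcbgfeegg  (last char: 'g')
  sorted[15] = feeggfdaecba$fcfcbg  (last char: 'g')
  sorted[16] = gfdaecba$fcfcbgfeeg  (last char: 'g')
  sorted[17] = gfeeggfdaecba$fcfcb  (last char: 'b')
  sorted[18] = ggfdaecba$fcfcbgfee  (last char: 'e')
Last column: abdccefffafec$gggbe
Original string S is at sorted index 13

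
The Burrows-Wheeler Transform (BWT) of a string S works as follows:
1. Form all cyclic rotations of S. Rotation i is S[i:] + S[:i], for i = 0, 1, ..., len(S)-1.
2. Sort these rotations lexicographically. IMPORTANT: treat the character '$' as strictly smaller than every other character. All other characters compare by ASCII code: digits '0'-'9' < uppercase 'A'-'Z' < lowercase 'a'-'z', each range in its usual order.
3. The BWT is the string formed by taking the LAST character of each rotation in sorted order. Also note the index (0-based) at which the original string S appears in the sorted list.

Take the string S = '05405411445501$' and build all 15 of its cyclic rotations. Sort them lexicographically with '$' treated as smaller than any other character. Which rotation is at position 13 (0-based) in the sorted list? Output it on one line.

All 15 rotations (rotation i = S[i:]+S[:i]):
  rot[0] = 05405411445501$
  rot[1] = 5405411445501$0
  rot[2] = 405411445501$05
  rot[3] = 05411445501$054
  rot[4] = 5411445501$0540
  rot[5] = 411445501$05405
  rot[6] = 11445501$054054
  rot[7] = 1445501$0540541
  rot[8] = 445501$05405411
  rot[9] = 45501$054054114
  rot[10] = 5501$0540541144
  rot[11] = 501$05405411445
  rot[12] = 01$054054114455
  rot[13] = 1$0540541144550
  rot[14] = $05405411445501
Sorted (with $ < everything):
  sorted[0] = $05405411445501
  sorted[1] = 01$054054114455
  sorted[2] = 05405411445501$
  sorted[3] = 05411445501$054
  sorted[4] = 1$0540541144550
  sorted[5] = 11445501$054054
  sorted[6] = 1445501$0540541
  sorted[7] = 405411445501$05
  sorted[8] = 411445501$05405
  sorted[9] = 445501$05405411
  sorted[10] = 45501$054054114
  sorted[11] = 501$05405411445
  sorted[12] = 5405411445501$0
  sorted[13] = 5411445501$0540
  sorted[14] = 5501$0540541144
sorted[13] = 5411445501$0540

Answer: 5411445501$0540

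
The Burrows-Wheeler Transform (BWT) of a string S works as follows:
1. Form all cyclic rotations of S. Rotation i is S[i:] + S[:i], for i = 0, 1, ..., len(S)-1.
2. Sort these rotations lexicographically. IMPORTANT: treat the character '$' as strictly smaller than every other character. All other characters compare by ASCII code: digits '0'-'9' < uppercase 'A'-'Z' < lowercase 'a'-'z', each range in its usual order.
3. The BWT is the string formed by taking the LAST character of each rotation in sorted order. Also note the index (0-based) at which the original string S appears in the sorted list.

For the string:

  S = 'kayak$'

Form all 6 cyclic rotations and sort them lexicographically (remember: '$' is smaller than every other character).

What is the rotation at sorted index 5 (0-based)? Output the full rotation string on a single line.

All 6 rotations (rotation i = S[i:]+S[:i]):
  rot[0] = kayak$
  rot[1] = ayak$k
  rot[2] = yak$ka
  rot[3] = ak$kay
  rot[4] = k$kaya
  rot[5] = $kayak
Sorted (with $ < everything):
  sorted[0] = $kayak
  sorted[1] = ak$kay
  sorted[2] = ayak$k
  sorted[3] = k$kaya
  sorted[4] = kayak$
  sorted[5] = yak$ka
sorted[5] = yak$ka

Answer: yak$ka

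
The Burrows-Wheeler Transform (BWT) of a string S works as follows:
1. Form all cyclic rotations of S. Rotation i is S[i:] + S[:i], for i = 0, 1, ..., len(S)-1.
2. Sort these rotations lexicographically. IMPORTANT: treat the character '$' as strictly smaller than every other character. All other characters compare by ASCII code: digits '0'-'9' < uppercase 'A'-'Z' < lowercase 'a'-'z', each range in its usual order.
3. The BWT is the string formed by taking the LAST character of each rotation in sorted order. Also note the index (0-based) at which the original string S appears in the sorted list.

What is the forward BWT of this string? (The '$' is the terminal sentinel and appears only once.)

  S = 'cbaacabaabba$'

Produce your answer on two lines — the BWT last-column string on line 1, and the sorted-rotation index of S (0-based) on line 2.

Answer: abbbcaabacaa$
12

Derivation:
All 13 rotations (rotation i = S[i:]+S[:i]):
  rot[0] = cbaacabaabba$
  rot[1] = baacabaabba$c
  rot[2] = aacabaabba$cb
  rot[3] = acabaabba$cba
  rot[4] = cabaabba$cbaa
  rot[5] = abaabba$cbaac
  rot[6] = baabba$cbaaca
  rot[7] = aabba$cbaacab
  rot[8] = abba$cbaacaba
  rot[9] = bba$cbaacabaa
  rot[10] = ba$cbaacabaab
  rot[11] = a$cbaacabaabb
  rot[12] = $cbaacabaabba
Sorted (with $ < everything):
  sorted[0] = $cbaacabaabba  (last char: 'a')
  sorted[1] = a$cbaacabaabb  (last char: 'b')
  sorted[2] = aabba$cbaacab  (last char: 'b')
  sorted[3] = aacabaabba$cb  (last char: 'b')
  sorted[4] = abaabba$cbaac  (last char: 'c')
  sorted[5] = abba$cbaacaba  (last char: 'a')
  sorted[6] = acabaabba$cba  (last char: 'a')
  sorted[7] = ba$cbaacabaab  (last char: 'b')
  sorted[8] = baabba$cbaaca  (last char: 'a')
  sorted[9] = baacabaabba$c  (last char: 'c')
  sorted[10] = bba$cbaacabaa  (last char: 'a')
  sorted[11] = cabaabba$cbaa  (last char: 'a')
  sorted[12] = cbaacabaabba$  (last char: '$')
Last column: abbbcaabacaa$
Original string S is at sorted index 12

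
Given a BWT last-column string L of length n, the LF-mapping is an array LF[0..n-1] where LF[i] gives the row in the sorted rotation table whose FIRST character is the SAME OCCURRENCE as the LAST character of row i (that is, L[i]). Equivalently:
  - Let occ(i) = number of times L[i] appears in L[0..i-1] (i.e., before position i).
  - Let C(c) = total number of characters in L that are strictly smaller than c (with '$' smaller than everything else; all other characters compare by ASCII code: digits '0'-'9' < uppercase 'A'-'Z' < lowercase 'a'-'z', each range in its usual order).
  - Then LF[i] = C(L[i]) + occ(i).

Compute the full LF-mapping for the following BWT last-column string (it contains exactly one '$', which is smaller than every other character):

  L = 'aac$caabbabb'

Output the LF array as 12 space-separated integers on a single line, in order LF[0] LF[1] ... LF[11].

Char counts: '$':1, 'a':5, 'b':4, 'c':2
C (first-col start): C('$')=0, C('a')=1, C('b')=6, C('c')=10
L[0]='a': occ=0, LF[0]=C('a')+0=1+0=1
L[1]='a': occ=1, LF[1]=C('a')+1=1+1=2
L[2]='c': occ=0, LF[2]=C('c')+0=10+0=10
L[3]='$': occ=0, LF[3]=C('$')+0=0+0=0
L[4]='c': occ=1, LF[4]=C('c')+1=10+1=11
L[5]='a': occ=2, LF[5]=C('a')+2=1+2=3
L[6]='a': occ=3, LF[6]=C('a')+3=1+3=4
L[7]='b': occ=0, LF[7]=C('b')+0=6+0=6
L[8]='b': occ=1, LF[8]=C('b')+1=6+1=7
L[9]='a': occ=4, LF[9]=C('a')+4=1+4=5
L[10]='b': occ=2, LF[10]=C('b')+2=6+2=8
L[11]='b': occ=3, LF[11]=C('b')+3=6+3=9

Answer: 1 2 10 0 11 3 4 6 7 5 8 9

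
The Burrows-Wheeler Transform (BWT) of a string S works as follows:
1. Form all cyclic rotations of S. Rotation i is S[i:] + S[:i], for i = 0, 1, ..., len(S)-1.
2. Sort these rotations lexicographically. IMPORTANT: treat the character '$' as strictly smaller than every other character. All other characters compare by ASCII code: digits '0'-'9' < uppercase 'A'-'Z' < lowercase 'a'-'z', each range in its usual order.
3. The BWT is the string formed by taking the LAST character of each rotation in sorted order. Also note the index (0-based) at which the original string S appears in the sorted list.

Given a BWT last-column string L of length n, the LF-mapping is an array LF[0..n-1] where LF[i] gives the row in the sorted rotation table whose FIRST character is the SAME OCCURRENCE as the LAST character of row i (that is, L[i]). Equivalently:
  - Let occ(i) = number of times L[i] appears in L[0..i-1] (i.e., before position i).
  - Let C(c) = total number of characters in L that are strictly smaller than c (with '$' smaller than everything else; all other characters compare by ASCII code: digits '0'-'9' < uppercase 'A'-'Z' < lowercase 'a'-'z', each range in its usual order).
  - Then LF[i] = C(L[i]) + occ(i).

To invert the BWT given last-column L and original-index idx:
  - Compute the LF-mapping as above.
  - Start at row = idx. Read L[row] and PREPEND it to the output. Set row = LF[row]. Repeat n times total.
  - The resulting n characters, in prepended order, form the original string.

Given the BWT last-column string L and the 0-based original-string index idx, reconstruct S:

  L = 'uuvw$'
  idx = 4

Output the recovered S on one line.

LF mapping: 1 2 3 4 0
Walk LF starting at row 4, prepending L[row]:
  step 1: row=4, L[4]='$', prepend. Next row=LF[4]=0
  step 2: row=0, L[0]='u', prepend. Next row=LF[0]=1
  step 3: row=1, L[1]='u', prepend. Next row=LF[1]=2
  step 4: row=2, L[2]='v', prepend. Next row=LF[2]=3
  step 5: row=3, L[3]='w', prepend. Next row=LF[3]=4
Reversed output: wvuu$

Answer: wvuu$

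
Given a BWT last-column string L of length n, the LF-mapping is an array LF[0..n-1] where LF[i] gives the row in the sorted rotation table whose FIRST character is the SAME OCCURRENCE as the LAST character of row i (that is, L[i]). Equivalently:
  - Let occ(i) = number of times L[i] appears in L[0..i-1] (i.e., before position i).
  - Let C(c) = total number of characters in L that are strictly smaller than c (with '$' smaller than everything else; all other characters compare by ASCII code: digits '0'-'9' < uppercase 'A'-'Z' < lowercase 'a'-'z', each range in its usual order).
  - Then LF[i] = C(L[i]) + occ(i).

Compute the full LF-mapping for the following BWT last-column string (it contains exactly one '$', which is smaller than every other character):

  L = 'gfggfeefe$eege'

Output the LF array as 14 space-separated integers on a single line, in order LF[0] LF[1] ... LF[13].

Char counts: '$':1, 'e':6, 'f':3, 'g':4
C (first-col start): C('$')=0, C('e')=1, C('f')=7, C('g')=10
L[0]='g': occ=0, LF[0]=C('g')+0=10+0=10
L[1]='f': occ=0, LF[1]=C('f')+0=7+0=7
L[2]='g': occ=1, LF[2]=C('g')+1=10+1=11
L[3]='g': occ=2, LF[3]=C('g')+2=10+2=12
L[4]='f': occ=1, LF[4]=C('f')+1=7+1=8
L[5]='e': occ=0, LF[5]=C('e')+0=1+0=1
L[6]='e': occ=1, LF[6]=C('e')+1=1+1=2
L[7]='f': occ=2, LF[7]=C('f')+2=7+2=9
L[8]='e': occ=2, LF[8]=C('e')+2=1+2=3
L[9]='$': occ=0, LF[9]=C('$')+0=0+0=0
L[10]='e': occ=3, LF[10]=C('e')+3=1+3=4
L[11]='e': occ=4, LF[11]=C('e')+4=1+4=5
L[12]='g': occ=3, LF[12]=C('g')+3=10+3=13
L[13]='e': occ=5, LF[13]=C('e')+5=1+5=6

Answer: 10 7 11 12 8 1 2 9 3 0 4 5 13 6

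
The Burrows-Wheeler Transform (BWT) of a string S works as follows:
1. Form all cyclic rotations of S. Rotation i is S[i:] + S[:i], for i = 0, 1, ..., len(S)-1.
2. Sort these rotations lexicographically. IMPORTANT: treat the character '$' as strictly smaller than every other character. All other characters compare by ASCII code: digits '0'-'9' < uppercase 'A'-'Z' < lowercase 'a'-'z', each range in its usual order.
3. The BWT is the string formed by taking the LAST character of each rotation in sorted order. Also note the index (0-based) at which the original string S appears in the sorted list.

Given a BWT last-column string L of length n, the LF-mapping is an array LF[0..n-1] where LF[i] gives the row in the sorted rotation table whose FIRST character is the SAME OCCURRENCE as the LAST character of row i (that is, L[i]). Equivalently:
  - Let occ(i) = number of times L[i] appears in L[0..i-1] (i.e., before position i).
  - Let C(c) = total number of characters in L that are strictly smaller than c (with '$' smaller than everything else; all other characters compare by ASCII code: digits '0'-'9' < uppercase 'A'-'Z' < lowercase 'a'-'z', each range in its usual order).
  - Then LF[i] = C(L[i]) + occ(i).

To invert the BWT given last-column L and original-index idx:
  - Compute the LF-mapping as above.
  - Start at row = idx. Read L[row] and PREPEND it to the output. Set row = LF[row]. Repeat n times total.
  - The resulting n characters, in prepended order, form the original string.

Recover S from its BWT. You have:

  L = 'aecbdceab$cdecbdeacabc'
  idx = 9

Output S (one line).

Answer: cabcedccbaddaebbeccea$

Derivation:
LF mapping: 1 18 9 5 15 10 19 2 6 0 11 16 20 12 7 17 21 3 13 4 8 14
Walk LF starting at row 9, prepending L[row]:
  step 1: row=9, L[9]='$', prepend. Next row=LF[9]=0
  step 2: row=0, L[0]='a', prepend. Next row=LF[0]=1
  step 3: row=1, L[1]='e', prepend. Next row=LF[1]=18
  step 4: row=18, L[18]='c', prepend. Next row=LF[18]=13
  step 5: row=13, L[13]='c', prepend. Next row=LF[13]=12
  step 6: row=12, L[12]='e', prepend. Next row=LF[12]=20
  step 7: row=20, L[20]='b', prepend. Next row=LF[20]=8
  step 8: row=8, L[8]='b', prepend. Next row=LF[8]=6
  step 9: row=6, L[6]='e', prepend. Next row=LF[6]=19
  step 10: row=19, L[19]='a', prepend. Next row=LF[19]=4
  step 11: row=4, L[4]='d', prepend. Next row=LF[4]=15
  step 12: row=15, L[15]='d', prepend. Next row=LF[15]=17
  step 13: row=17, L[17]='a', prepend. Next row=LF[17]=3
  step 14: row=3, L[3]='b', prepend. Next row=LF[3]=5
  step 15: row=5, L[5]='c', prepend. Next row=LF[5]=10
  step 16: row=10, L[10]='c', prepend. Next row=LF[10]=11
  step 17: row=11, L[11]='d', prepend. Next row=LF[11]=16
  step 18: row=16, L[16]='e', prepend. Next row=LF[16]=21
  step 19: row=21, L[21]='c', prepend. Next row=LF[21]=14
  step 20: row=14, L[14]='b', prepend. Next row=LF[14]=7
  step 21: row=7, L[7]='a', prepend. Next row=LF[7]=2
  step 22: row=2, L[2]='c', prepend. Next row=LF[2]=9
Reversed output: cabcedccbaddaebbeccea$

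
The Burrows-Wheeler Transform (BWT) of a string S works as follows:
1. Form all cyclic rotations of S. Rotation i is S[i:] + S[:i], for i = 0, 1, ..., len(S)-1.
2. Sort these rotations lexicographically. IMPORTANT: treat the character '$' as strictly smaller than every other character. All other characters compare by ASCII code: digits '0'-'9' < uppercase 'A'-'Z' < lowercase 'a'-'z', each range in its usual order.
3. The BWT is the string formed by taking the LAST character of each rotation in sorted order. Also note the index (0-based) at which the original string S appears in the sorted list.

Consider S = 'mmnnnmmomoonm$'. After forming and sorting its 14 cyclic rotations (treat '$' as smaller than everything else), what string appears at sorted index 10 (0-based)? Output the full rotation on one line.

Answer: nnnmmomoonm$mm

Derivation:
All 14 rotations (rotation i = S[i:]+S[:i]):
  rot[0] = mmnnnmmomoonm$
  rot[1] = mnnnmmomoonm$m
  rot[2] = nnnmmomoonm$mm
  rot[3] = nnmmomoonm$mmn
  rot[4] = nmmomoonm$mmnn
  rot[5] = mmomoonm$mmnnn
  rot[6] = momoonm$mmnnnm
  rot[7] = omoonm$mmnnnmm
  rot[8] = moonm$mmnnnmmo
  rot[9] = oonm$mmnnnmmom
  rot[10] = onm$mmnnnmmomo
  rot[11] = nm$mmnnnmmomoo
  rot[12] = m$mmnnnmmomoon
  rot[13] = $mmnnnmmomoonm
Sorted (with $ < everything):
  sorted[0] = $mmnnnmmomoonm
  sorted[1] = m$mmnnnmmomoon
  sorted[2] = mmnnnmmomoonm$
  sorted[3] = mmomoonm$mmnnn
  sorted[4] = mnnnmmomoonm$m
  sorted[5] = momoonm$mmnnnm
  sorted[6] = moonm$mmnnnmmo
  sorted[7] = nm$mmnnnmmomoo
  sorted[8] = nmmomoonm$mmnn
  sorted[9] = nnmmomoonm$mmn
  sorted[10] = nnnmmomoonm$mm
  sorted[11] = omoonm$mmnnnmm
  sorted[12] = onm$mmnnnmmomo
  sorted[13] = oonm$mmnnnmmom
sorted[10] = nnnmmomoonm$mm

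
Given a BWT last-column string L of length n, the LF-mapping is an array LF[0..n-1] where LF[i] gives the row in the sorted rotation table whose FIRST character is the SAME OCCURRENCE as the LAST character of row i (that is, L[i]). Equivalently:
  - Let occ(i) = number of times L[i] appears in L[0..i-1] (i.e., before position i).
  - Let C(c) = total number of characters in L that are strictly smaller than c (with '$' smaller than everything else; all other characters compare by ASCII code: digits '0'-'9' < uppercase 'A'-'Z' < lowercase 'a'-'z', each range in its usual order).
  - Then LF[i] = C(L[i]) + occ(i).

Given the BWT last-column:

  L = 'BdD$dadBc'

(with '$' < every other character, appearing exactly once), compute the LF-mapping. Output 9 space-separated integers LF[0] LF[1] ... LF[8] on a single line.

Char counts: '$':1, 'B':2, 'D':1, 'a':1, 'c':1, 'd':3
C (first-col start): C('$')=0, C('B')=1, C('D')=3, C('a')=4, C('c')=5, C('d')=6
L[0]='B': occ=0, LF[0]=C('B')+0=1+0=1
L[1]='d': occ=0, LF[1]=C('d')+0=6+0=6
L[2]='D': occ=0, LF[2]=C('D')+0=3+0=3
L[3]='$': occ=0, LF[3]=C('$')+0=0+0=0
L[4]='d': occ=1, LF[4]=C('d')+1=6+1=7
L[5]='a': occ=0, LF[5]=C('a')+0=4+0=4
L[6]='d': occ=2, LF[6]=C('d')+2=6+2=8
L[7]='B': occ=1, LF[7]=C('B')+1=1+1=2
L[8]='c': occ=0, LF[8]=C('c')+0=5+0=5

Answer: 1 6 3 0 7 4 8 2 5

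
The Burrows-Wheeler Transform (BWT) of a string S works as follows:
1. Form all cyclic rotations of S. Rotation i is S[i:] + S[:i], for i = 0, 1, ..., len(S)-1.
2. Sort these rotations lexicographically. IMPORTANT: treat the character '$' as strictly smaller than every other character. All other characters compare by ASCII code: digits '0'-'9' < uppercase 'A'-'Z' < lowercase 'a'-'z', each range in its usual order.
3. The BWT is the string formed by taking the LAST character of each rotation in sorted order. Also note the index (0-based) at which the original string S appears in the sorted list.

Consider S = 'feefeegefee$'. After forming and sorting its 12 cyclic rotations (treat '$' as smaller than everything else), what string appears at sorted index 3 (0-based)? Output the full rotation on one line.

All 12 rotations (rotation i = S[i:]+S[:i]):
  rot[0] = feefeegefee$
  rot[1] = eefeegefee$f
  rot[2] = efeegefee$fe
  rot[3] = feegefee$fee
  rot[4] = eegefee$feef
  rot[5] = egefee$feefe
  rot[6] = gefee$feefee
  rot[7] = efee$feefeeg
  rot[8] = fee$feefeege
  rot[9] = ee$feefeegef
  rot[10] = e$feefeegefe
  rot[11] = $feefeegefee
Sorted (with $ < everything):
  sorted[0] = $feefeegefee
  sorted[1] = e$feefeegefe
  sorted[2] = ee$feefeegef
  sorted[3] = eefeegefee$f
  sorted[4] = eegefee$feef
  sorted[5] = efee$feefeeg
  sorted[6] = efeegefee$fe
  sorted[7] = egefee$feefe
  sorted[8] = fee$feefeege
  sorted[9] = feefeegefee$
  sorted[10] = feegefee$fee
  sorted[11] = gefee$feefee
sorted[3] = eefeegefee$f

Answer: eefeegefee$f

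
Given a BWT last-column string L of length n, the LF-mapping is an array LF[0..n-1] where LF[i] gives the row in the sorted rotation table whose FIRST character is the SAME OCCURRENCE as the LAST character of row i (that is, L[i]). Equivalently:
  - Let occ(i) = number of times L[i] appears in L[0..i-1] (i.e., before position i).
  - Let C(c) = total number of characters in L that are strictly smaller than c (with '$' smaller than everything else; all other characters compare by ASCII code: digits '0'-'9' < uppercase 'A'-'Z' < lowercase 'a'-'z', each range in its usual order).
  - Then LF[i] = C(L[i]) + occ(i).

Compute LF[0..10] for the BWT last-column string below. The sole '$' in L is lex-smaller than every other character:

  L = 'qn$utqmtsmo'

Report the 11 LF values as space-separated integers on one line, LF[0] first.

Char counts: '$':1, 'm':2, 'n':1, 'o':1, 'q':2, 's':1, 't':2, 'u':1
C (first-col start): C('$')=0, C('m')=1, C('n')=3, C('o')=4, C('q')=5, C('s')=7, C('t')=8, C('u')=10
L[0]='q': occ=0, LF[0]=C('q')+0=5+0=5
L[1]='n': occ=0, LF[1]=C('n')+0=3+0=3
L[2]='$': occ=0, LF[2]=C('$')+0=0+0=0
L[3]='u': occ=0, LF[3]=C('u')+0=10+0=10
L[4]='t': occ=0, LF[4]=C('t')+0=8+0=8
L[5]='q': occ=1, LF[5]=C('q')+1=5+1=6
L[6]='m': occ=0, LF[6]=C('m')+0=1+0=1
L[7]='t': occ=1, LF[7]=C('t')+1=8+1=9
L[8]='s': occ=0, LF[8]=C('s')+0=7+0=7
L[9]='m': occ=1, LF[9]=C('m')+1=1+1=2
L[10]='o': occ=0, LF[10]=C('o')+0=4+0=4

Answer: 5 3 0 10 8 6 1 9 7 2 4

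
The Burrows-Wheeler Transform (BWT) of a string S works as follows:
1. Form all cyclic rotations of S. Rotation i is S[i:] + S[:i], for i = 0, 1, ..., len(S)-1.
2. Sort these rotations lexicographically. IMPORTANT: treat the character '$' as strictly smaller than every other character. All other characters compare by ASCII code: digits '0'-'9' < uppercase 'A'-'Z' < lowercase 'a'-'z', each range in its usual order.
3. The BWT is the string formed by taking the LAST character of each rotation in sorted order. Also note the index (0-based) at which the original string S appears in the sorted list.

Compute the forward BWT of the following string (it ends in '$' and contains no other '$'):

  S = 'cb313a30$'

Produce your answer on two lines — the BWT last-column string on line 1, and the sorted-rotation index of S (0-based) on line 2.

All 9 rotations (rotation i = S[i:]+S[:i]):
  rot[0] = cb313a30$
  rot[1] = b313a30$c
  rot[2] = 313a30$cb
  rot[3] = 13a30$cb3
  rot[4] = 3a30$cb31
  rot[5] = a30$cb313
  rot[6] = 30$cb313a
  rot[7] = 0$cb313a3
  rot[8] = $cb313a30
Sorted (with $ < everything):
  sorted[0] = $cb313a30  (last char: '0')
  sorted[1] = 0$cb313a3  (last char: '3')
  sorted[2] = 13a30$cb3  (last char: '3')
  sorted[3] = 30$cb313a  (last char: 'a')
  sorted[4] = 313a30$cb  (last char: 'b')
  sorted[5] = 3a30$cb31  (last char: '1')
  sorted[6] = a30$cb313  (last char: '3')
  sorted[7] = b313a30$c  (last char: 'c')
  sorted[8] = cb313a30$  (last char: '$')
Last column: 033ab13c$
Original string S is at sorted index 8

Answer: 033ab13c$
8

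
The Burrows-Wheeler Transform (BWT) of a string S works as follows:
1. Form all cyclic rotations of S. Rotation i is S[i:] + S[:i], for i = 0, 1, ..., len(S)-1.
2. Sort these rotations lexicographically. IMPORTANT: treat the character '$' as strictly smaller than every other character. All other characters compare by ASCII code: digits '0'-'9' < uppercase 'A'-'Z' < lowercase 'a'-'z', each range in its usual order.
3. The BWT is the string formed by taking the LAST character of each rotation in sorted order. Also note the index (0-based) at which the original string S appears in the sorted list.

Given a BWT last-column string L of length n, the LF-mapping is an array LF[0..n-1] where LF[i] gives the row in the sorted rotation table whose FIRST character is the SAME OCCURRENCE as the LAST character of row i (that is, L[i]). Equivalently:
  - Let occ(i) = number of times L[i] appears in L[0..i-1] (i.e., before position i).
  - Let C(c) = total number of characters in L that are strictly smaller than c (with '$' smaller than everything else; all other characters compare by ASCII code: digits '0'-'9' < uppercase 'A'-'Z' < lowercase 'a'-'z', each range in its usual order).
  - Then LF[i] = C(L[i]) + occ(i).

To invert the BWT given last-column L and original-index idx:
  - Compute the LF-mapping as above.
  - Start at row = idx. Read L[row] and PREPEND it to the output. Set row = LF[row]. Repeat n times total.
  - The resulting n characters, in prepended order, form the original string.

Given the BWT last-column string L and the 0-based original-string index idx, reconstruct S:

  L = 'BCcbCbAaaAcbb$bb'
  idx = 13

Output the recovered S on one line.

LF mapping: 3 4 14 8 5 9 1 6 7 2 15 10 11 0 12 13
Walk LF starting at row 13, prepending L[row]:
  step 1: row=13, L[13]='$', prepend. Next row=LF[13]=0
  step 2: row=0, L[0]='B', prepend. Next row=LF[0]=3
  step 3: row=3, L[3]='b', prepend. Next row=LF[3]=8
  step 4: row=8, L[8]='a', prepend. Next row=LF[8]=7
  step 5: row=7, L[7]='a', prepend. Next row=LF[7]=6
  step 6: row=6, L[6]='A', prepend. Next row=LF[6]=1
  step 7: row=1, L[1]='C', prepend. Next row=LF[1]=4
  step 8: row=4, L[4]='C', prepend. Next row=LF[4]=5
  step 9: row=5, L[5]='b', prepend. Next row=LF[5]=9
  step 10: row=9, L[9]='A', prepend. Next row=LF[9]=2
  step 11: row=2, L[2]='c', prepend. Next row=LF[2]=14
  step 12: row=14, L[14]='b', prepend. Next row=LF[14]=12
  step 13: row=12, L[12]='b', prepend. Next row=LF[12]=11
  step 14: row=11, L[11]='b', prepend. Next row=LF[11]=10
  step 15: row=10, L[10]='c', prepend. Next row=LF[10]=15
  step 16: row=15, L[15]='b', prepend. Next row=LF[15]=13
Reversed output: bcbbbcAbCCAaabB$

Answer: bcbbbcAbCCAaabB$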